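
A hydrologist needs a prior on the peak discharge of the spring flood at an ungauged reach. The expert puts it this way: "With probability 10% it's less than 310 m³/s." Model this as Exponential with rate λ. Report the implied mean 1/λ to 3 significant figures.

P(T < 310.0) = 1 − e^(−λ·310.0) = 0.1, so λ = −ln(1−0.1)/310.0 = −ln(0.9)/310.0 = 0.00034.
Mean = 1/λ = 2940 m³/s.

mean ≈ 2940 m³/s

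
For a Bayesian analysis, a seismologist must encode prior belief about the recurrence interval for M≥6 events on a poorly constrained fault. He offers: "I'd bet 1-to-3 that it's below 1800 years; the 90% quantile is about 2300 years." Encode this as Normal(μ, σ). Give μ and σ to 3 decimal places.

μ = 1972.412, σ = 255.618

The p-quantile of Normal(μ,σ) is μ + z_p·σ, with z_{0.25} = -0.6745 and z_{0.9} = 1.282.
Eliminate σ: μ = (z₂·x₁ − z₁·x₂)/(z₂ − z₁) = (1.282·1800 − (-0.6745)·2300)/1.956 = 1972.412.
Then σ = (x₂ − x₁)/(z₂ − z₁) = (2300 − 1800)/1.956 = 255.618.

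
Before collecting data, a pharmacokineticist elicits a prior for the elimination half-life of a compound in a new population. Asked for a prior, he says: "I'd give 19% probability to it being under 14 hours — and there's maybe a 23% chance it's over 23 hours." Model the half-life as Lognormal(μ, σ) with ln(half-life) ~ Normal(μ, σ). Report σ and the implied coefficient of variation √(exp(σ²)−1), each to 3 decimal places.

If T ~ Lognormal(μ,σ) then ln T ~ Normal(μ,σ), so the p-quantile of ln T is μ + z_p·σ.
ln(14) = 2.639 and ln(23) = 3.135; z_{0.19} = -0.8779, z_{0.77} = 0.7388.
σ = (3.135 − 2.639)/(0.7388 − (-0.8779)) = 0.307.
μ = 2.639 − (-0.8779)·0.307 = 2.909.
CV = √(exp(σ²)−1) = √(exp(0.0943)−1) = 0.314.

σ ≈ 0.307, CV ≈ 0.314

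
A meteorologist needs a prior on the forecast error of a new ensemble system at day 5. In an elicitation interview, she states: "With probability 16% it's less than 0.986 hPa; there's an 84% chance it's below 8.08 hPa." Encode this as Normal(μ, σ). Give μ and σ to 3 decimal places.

For Normal(μ,σ), the p-quantile is μ + z_p·σ. Here z_{0.16} = -0.9945, z_{0.84} = 0.9945.
So 0.986 = μ − 0.9945σ and 8.08 = μ + 0.9945σ.
Subtracting: σ = (8.08 − 0.986)/(0.9945 − (-0.9945)) = 3.567.
Then μ = 0.986 − (-0.9945)·3.567 = 4.533.

μ = 4.533, σ = 3.567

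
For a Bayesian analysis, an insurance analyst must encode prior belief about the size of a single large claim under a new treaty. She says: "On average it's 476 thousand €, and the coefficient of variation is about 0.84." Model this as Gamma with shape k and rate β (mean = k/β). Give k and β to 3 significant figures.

k ≈ 1.42, β ≈ 0.00298

For Gamma(k, rate β): mean = k/β, variance = k/β², so CV = 1/√k.
CV = 0.84, hence k = 1/CV² = 1.42.
Then β = k/mean = 1.42/476 = 0.00298.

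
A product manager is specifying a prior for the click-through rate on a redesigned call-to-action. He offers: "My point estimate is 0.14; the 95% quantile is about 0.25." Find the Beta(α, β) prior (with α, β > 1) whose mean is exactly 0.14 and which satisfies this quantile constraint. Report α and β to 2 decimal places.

α ≈ 4.55, β ≈ 27.93

With mean 0.14 fixed, write α = 0.14s, β = 0.86s where s = α+β.
Need P(θ < 0.25) = 0.95 under Beta(0.14s, 0.86s). Normal approximation: (q−m)/√(m(1−m)/s) ≈ z_{0.95} = 1.64, so s ≈ 0.14·0.86·(1.64)²/(0.25−0.14)² = 26.9.
At s = 26.9: P(θ<0.25) ≈ 0.935. Adjusting to match 0.95 gives s ≈ 32.48.
So α = 0.14·32.48 ≈ 4.55, β = 0.86·32.48 ≈ 27.93.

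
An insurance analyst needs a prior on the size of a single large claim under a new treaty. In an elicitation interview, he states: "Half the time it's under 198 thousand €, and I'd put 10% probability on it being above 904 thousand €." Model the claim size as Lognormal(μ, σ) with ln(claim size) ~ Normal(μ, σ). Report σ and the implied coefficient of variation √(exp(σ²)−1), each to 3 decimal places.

If T ~ Lognormal(μ,σ) then ln T ~ Normal(μ,σ), so the p-quantile of ln T is μ + z_p·σ.
ln(198) = 5.288 and ln(904) = 6.807; z_{0.5} = 0, z_{0.9} = 1.282.
σ = (6.807 − 5.288)/(1.282 − (0)) = 1.185.
μ = 5.288 − (0)·1.185 = 5.288.
CV = √(exp(σ²)−1) = √(exp(1.4041)−1) = 1.753.

σ ≈ 1.185, CV ≈ 1.753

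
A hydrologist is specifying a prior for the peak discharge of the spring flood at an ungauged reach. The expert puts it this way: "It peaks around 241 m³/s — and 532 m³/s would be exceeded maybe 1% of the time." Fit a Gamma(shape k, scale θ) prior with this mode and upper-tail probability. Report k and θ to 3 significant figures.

k ≈ 8.68, θ ≈ 31.4

Gamma(k,θ) with k>1 has mode (k−1)θ, so θ = 241/(k−1).
Need P(X < 532) = 0.99 with θ tied to k this way. Start at k = 2, θ = 241: P(X<532) ≈ 0.647.
Too low — raise k to concentrate. Iterating converges to k ≈ 8.68.
Then θ = 241/(8.68−1) ≈ 31.4.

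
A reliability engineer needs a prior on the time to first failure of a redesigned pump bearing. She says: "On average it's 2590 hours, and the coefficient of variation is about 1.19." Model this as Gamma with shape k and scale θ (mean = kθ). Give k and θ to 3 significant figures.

k ≈ 0.706, θ ≈ 3670

For Gamma(k, scale θ): mean = kθ, variance = kθ², so CV = 1/√k.
CV = 1.19, hence k = 1/CV² = 0.706.
Then θ = mean/k = 2590/0.706 = 3670.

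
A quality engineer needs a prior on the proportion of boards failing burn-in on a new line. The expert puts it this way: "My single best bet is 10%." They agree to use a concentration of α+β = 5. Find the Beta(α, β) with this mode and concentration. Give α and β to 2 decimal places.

α = 1.30, β = 3.70

For α,β > 1 the Beta mode is (α−1)/(α+β−2). With α+β = 5, the mode is (α−1)/3.
Set (α−1)/3 = 0.1 → α = 1 + 0.1·3 = 1.30.
β = 5 − α = 3.70.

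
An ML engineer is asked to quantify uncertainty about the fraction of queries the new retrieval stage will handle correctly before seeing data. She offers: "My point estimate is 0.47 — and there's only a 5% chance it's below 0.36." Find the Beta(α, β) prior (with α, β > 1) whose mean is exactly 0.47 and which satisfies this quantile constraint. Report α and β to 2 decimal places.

With mean 0.47 fixed, write α = 0.47s, β = 0.53s where s = α+β.
Need P(θ < 0.36) = 0.05 under Beta(0.47s, 0.53s). Normal approximation: (q−m)/√(m(1−m)/s) ≈ z_{0.05} = -1.64, so s ≈ 0.47·0.53·(-1.64)²/(0.36−0.47)² = 55.7.
At s = 55.7: P(θ<0.36) ≈ 0.048. Adjusting to match 0.05 gives s ≈ 54.19.
So α = 0.47·54.19 ≈ 25.47, β = 0.53·54.19 ≈ 28.72.

α ≈ 25.47, β ≈ 28.72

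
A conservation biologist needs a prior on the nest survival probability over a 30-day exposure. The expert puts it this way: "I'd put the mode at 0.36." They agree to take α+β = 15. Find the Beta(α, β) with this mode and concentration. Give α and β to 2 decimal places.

For α,β > 1 the Beta mode is (α−1)/(α+β−2). With α+β = 15, the mode is (α−1)/13.
Set (α−1)/13 = 0.36 → α = 1 + 0.36·13 = 5.68.
β = 15 − α = 9.32.

α = 5.68, β = 9.32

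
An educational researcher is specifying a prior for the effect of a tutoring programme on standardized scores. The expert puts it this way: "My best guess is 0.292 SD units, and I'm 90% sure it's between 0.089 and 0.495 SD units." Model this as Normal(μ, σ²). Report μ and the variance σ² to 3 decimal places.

A symmetric 90% interval runs μ ± z·σ with z = 1.645.
Half-width = 0.203, so σ = 0.203/1.645 = 0.1234 and σ² = 0.015.
μ is the stated best guess, 0.292.

μ = 0.292, σ² = 0.015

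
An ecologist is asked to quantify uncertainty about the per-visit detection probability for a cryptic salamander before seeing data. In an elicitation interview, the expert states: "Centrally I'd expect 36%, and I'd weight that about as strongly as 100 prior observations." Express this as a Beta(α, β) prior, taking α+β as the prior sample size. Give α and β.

α = 36, β = 64

Under the effective-sample-size interpretation, Beta(α, β) has prior mean α/(α+β) and prior sample size α+β.
So α+β = 100 and α/(α+β) = 0.36, giving α = 0.36·100 = 36 and β = 100 − 36 = 64.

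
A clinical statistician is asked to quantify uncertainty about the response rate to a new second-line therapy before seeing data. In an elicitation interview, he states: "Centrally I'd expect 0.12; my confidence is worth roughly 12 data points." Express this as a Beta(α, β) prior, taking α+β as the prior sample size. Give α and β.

α = 1.44, β = 10.56

Under the effective-sample-size interpretation, Beta(α, β) has prior mean α/(α+β) and prior sample size α+β.
So α+β = 12 and α/(α+β) = 0.12, giving α = 0.12·12 = 1.44 and β = 12 − 1.44 = 10.56.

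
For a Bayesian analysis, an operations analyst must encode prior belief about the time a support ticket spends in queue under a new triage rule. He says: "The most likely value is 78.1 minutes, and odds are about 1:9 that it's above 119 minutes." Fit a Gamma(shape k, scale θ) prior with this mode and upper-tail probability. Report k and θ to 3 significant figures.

Gamma(k,θ) with k>1 has mode (k−1)θ, so θ = 78.1/(k−1).
Need P(X < 119) = 0.9 with θ tied to k this way. Start at k = 2, θ = 78.1: P(X<119) ≈ 0.450.
Too low — raise k to concentrate. Iterating converges to k ≈ 11.5.
Then θ = 78.1/(11.5−1) ≈ 7.43.

k ≈ 11.5, θ ≈ 7.43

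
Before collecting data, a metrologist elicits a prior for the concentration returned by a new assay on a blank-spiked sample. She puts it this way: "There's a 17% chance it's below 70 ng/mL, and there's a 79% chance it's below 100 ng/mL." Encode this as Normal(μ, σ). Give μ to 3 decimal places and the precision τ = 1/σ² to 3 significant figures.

μ = 86.259, τ = 0.00344

The p-quantile of Normal(μ,σ) is μ + z_p·σ, with z_{0.17} = -0.9542 and z_{0.79} = 0.8064.
Eliminate σ: μ = (z₂·x₁ − z₁·x₂)/(z₂ − z₁) = (0.8064·70 − (-0.9542)·100)/1.761 = 86.259.
Then σ = (x₂ − x₁)/(z₂ − z₁) = (100 − 70)/1.761 = 17.040.
Precision τ = 1/σ² = 1/17.04² = 0.00344.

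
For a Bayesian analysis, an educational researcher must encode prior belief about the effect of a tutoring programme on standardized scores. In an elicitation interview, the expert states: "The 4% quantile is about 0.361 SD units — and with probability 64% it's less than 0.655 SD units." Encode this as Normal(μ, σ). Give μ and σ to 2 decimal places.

The p-quantile of Normal(μ,σ) is μ + z_p·σ, with z_{0.04} = -1.751 and z_{0.64} = 0.3585.
Eliminate σ: μ = (z₂·x₁ − z₁·x₂)/(z₂ − z₁) = (0.3585·0.361 − (-1.751)·0.655)/2.109 = 0.61.
Then σ = (x₂ − x₁)/(z₂ − z₁) = (0.655 − 0.361)/2.109 = 0.14.

μ = 0.61, σ = 0.14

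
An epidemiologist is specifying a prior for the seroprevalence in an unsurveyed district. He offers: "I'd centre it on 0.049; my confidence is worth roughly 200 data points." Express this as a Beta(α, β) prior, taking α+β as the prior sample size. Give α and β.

α = 9.8, β = 190.2

Under the effective-sample-size interpretation, Beta(α, β) has prior mean α/(α+β) and prior sample size α+β.
So α+β = 200 and α/(α+β) = 0.049, giving α = 0.049·200 = 9.8 and β = 200 − 9.8 = 190.2.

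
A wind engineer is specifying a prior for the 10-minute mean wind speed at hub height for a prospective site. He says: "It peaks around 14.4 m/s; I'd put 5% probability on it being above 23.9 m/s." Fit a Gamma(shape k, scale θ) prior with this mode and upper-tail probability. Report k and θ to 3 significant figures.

k ≈ 11.9, θ ≈ 1.32

Gamma(k,θ) with k>1 has mode (k−1)θ, so θ = 14.4/(k−1).
Need P(X < 23.9) = 0.95 with θ tied to k this way. Start at k = 2, θ = 14.4: P(X<23.9) ≈ 0.494.
Too low — raise k to concentrate. Iterating converges to k ≈ 11.9.
Then θ = 14.4/(11.9−1) ≈ 1.32.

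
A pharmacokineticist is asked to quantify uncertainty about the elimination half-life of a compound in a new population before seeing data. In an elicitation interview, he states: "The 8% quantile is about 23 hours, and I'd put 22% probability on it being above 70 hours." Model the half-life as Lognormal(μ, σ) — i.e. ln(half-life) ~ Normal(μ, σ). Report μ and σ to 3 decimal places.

If T ~ Lognormal(μ,σ) then ln T ~ Normal(μ,σ), so the p-quantile of ln T is μ + z_p·σ.
ln(23) = 3.135 and ln(70) = 4.248; z_{0.08} = -1.405, z_{0.78} = 0.7722.
σ = (4.248 − 3.135)/(0.7722 − (-1.405)) = 0.511.
μ = 3.135 − (-1.405)·0.511 = 3.854.

μ ≈ 3.854, σ ≈ 0.511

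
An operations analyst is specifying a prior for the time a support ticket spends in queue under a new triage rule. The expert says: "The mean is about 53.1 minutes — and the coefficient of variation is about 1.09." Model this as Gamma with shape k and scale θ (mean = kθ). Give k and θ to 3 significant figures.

k ≈ 0.842, θ ≈ 63.1

For Gamma(k, scale θ): mean = kθ, variance = kθ², so CV = 1/√k.
CV = 1.09, hence k = 1/CV² = 0.842.
Then θ = mean/k = 53.1/0.842 = 63.1.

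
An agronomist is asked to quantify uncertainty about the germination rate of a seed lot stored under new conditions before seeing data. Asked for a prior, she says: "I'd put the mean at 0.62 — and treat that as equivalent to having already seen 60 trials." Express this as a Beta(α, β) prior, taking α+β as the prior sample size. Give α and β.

α = 37.2, β = 22.8

Under the effective-sample-size interpretation, Beta(α, β) has prior mean α/(α+β) and prior sample size α+β.
So α+β = 60 and α/(α+β) = 0.62, giving α = 0.62·60 = 37.2 and β = 60 − 37.2 = 22.8.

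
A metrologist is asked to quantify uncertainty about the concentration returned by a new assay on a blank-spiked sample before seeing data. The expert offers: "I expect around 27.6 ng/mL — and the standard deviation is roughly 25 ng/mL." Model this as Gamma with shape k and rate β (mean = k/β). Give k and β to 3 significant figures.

For Gamma(k, rate β): mean = k/β, variance = k/β², so CV = 1/√k.
CV = SD/mean = 25/27.6 = 0.9058, hence k = 1/CV² = 1.22.
Then β = k/mean = 1.22/27.6 = 0.0442.

k ≈ 1.22, β ≈ 0.0442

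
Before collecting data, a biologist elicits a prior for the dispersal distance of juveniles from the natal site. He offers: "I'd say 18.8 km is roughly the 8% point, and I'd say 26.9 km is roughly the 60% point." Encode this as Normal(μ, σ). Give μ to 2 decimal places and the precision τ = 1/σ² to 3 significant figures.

For Normal(μ,σ), the p-quantile is μ + z_p·σ. Here z_{0.08} = -1.405, z_{0.6} = 0.2533.
So 18.8 = μ − 1.405σ and 26.9 = μ + 0.2533σ.
Subtracting: σ = (26.9 − 18.8)/(0.2533 − (-1.405)) = 4.88.
Then μ = 18.8 − (-1.405)·4.88 = 25.66.
Precision τ = 1/σ² = 1/4.884² = 0.0419.

μ = 25.66, τ = 0.0419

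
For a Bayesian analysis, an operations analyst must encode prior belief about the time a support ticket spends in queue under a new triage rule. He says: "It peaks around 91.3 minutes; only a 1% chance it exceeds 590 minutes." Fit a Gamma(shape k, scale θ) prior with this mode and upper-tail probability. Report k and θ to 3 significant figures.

Gamma(k,θ) with k>1 has mode (k−1)θ, so θ = 91.3/(k−1).
Need P(X < 590) = 0.99 with θ tied to k this way. Start at k = 2, θ = 91.3: P(X<590) ≈ 0.988.
Too low — raise k to concentrate. Iterating converges to k ≈ 2.04.
Then θ = 91.3/(2.04−1) ≈ 87.9.

k ≈ 2.04, θ ≈ 87.9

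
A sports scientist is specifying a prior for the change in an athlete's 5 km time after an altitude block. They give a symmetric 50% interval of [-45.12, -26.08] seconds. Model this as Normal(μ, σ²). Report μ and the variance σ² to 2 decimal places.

A symmetric 50% interval runs μ ± z·σ with z = 0.6745.
Half-width = 9.52, so σ = 9.52/0.6745 = 14.114 and σ² = 199.22.
μ is the interval midpoint, -35.60.

μ = -35.60, σ² = 199.22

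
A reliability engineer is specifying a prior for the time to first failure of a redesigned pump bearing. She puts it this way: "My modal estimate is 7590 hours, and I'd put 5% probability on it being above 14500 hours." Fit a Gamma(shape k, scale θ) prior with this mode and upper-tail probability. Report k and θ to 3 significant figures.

k ≈ 7.63, θ ≈ 1140

Gamma(k,θ) with k>1 has mode (k−1)θ, so θ = 7590/(k−1).
Need P(X < 14500) = 0.95 with θ tied to k this way. Start at k = 2, θ = 7590: P(X<14500) ≈ 0.569.
Too low — raise k to concentrate. Iterating converges to k ≈ 7.63.
Then θ = 7590/(7.63−1) ≈ 1140.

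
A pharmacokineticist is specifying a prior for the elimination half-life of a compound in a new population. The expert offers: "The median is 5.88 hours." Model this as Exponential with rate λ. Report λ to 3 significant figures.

Exponential median = ln 2 / λ, so λ = ln 2 / 5.88 = 0.118.

λ ≈ 0.118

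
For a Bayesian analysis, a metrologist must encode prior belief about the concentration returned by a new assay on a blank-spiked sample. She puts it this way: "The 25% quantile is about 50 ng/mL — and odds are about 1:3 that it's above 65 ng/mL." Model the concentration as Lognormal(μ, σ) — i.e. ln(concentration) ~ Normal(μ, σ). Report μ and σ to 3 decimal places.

μ ≈ 4.043, σ ≈ 0.194

If T ~ Lognormal(μ,σ) then ln T ~ Normal(μ,σ), so the p-quantile of ln T is μ + z_p·σ.
ln(50) = 3.912 and ln(65) = 4.174; z_{0.25} = -0.6745, z_{0.75} = 0.6745.
σ = (4.174 − 3.912)/(0.6745 − (-0.6745)) = 0.194.
μ = 3.912 − (-0.6745)·0.194 = 4.043.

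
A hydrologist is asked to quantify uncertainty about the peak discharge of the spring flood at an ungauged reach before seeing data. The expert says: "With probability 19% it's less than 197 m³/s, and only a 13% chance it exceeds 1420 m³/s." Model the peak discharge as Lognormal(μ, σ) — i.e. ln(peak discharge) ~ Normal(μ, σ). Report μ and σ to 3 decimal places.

μ ≈ 6.148, σ ≈ 0.985

If T ~ Lognormal(μ,σ) then ln T ~ Normal(μ,σ), so the p-quantile of ln T is μ + z_p·σ.
ln(197) = 5.283 and ln(1420) = 7.258; z_{0.19} = -0.8779, z_{0.87} = 1.126.
σ = (7.258 − 5.283)/(1.126 − (-0.8779)) = 0.985.
μ = 5.283 − (-0.8779)·0.985 = 6.148.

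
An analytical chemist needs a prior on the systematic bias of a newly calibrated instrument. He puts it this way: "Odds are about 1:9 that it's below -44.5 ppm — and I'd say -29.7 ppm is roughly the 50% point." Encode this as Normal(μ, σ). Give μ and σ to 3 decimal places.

μ = -29.700, σ = 11.549

For Normal(μ,σ), the p-quantile is μ + z_p·σ. Here z_{0.1} = -1.282, z_{0.5} = 0.
So -44.5 = μ − 1.282σ and -29.7 = μ + 0σ.
Subtracting: σ = (-29.7 − -44.5)/(0 − (-1.282)) = 11.549.
Then μ = -44.5 − (-1.282)·11.549 = -29.700.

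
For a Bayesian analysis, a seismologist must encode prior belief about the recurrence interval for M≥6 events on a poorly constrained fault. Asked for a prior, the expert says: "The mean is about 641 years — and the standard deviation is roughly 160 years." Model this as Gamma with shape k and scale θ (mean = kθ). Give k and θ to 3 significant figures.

k ≈ 16.1, θ ≈ 39.9

For Gamma(k, scale θ): mean = kθ, variance = kθ², so CV = 1/√k.
CV = SD/mean = 160/641 = 0.2496, hence k = 1/CV² = 16.1.
Then θ = mean/k = 641/16.1 = 39.9.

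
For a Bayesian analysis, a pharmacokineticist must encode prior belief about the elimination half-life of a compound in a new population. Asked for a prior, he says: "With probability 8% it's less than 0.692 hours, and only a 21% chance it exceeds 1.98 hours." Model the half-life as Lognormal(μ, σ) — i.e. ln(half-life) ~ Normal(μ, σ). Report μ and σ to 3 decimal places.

If T ~ Lognormal(μ,σ) then ln T ~ Normal(μ,σ), so the p-quantile of ln T is μ + z_p·σ.
ln(0.692) = -0.3682 and ln(1.98) = 0.6831; z_{0.08} = -1.405, z_{0.79} = 0.8064.
σ = (0.6831 − -0.3682)/(0.8064 − (-1.405)) = 0.475.
μ = -0.3682 − (-1.405)·0.475 = 0.300.

μ ≈ 0.300, σ ≈ 0.475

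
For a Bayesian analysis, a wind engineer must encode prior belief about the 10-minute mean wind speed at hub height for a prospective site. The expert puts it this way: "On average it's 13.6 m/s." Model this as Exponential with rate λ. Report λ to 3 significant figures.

Exponential mean = 1/λ, so λ = 1/13.6 = 0.0735.

λ ≈ 0.0735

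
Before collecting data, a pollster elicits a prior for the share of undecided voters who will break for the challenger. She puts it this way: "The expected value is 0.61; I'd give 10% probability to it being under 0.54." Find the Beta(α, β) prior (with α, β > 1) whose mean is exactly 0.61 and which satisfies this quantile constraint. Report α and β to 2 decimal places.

α ≈ 49.24, β ≈ 31.48

With mean 0.61 fixed, write α = 0.61s, β = 0.39s where s = α+β.
Need P(θ < 0.54) = 0.1 under Beta(0.61s, 0.39s). Normal approximation: (q−m)/√(m(1−m)/s) ≈ z_{0.1} = -1.28, so s ≈ 0.61·0.39·(-1.28)²/(0.54−0.61)² = 79.7.
At s = 79.7: P(θ<0.54) ≈ 0.101. Adjusting to match 0.1 gives s ≈ 80.72.
So α = 0.61·80.72 ≈ 49.24, β = 0.39·80.72 ≈ 31.48.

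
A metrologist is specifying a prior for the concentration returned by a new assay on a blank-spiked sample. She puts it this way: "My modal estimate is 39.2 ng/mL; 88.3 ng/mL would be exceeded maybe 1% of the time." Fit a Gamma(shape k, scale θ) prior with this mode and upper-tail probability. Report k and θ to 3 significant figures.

k ≈ 8.28, θ ≈ 5.39

Gamma(k,θ) with k>1 has mode (k−1)θ, so θ = 39.2/(k−1).
Need P(X < 88.3) = 0.99 with θ tied to k this way. Start at k = 2, θ = 39.2: P(X<88.3) ≈ 0.658.
Too low — raise k to concentrate. Iterating converges to k ≈ 8.28.
Then θ = 39.2/(8.28−1) ≈ 5.39.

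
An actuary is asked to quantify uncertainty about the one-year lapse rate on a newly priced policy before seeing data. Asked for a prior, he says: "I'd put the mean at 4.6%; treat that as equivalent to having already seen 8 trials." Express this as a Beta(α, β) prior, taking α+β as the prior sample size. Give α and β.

Under the effective-sample-size interpretation, Beta(α, β) has prior mean α/(α+β) and prior sample size α+β.
So α+β = 8 and α/(α+β) = 0.046, giving α = 0.046·8 = 0.368 and β = 8 − 0.368 = 7.632.

α = 0.368, β = 7.632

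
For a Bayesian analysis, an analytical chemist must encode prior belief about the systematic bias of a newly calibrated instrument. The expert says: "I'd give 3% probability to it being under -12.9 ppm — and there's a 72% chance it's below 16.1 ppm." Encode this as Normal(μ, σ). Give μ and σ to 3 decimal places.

The p-quantile of Normal(μ,σ) is μ + z_p·σ, with z_{0.03} = -1.881 and z_{0.72} = 0.5828.
Eliminate σ: μ = (z₂·x₁ − z₁·x₂)/(z₂ − z₁) = (0.5828·-12.9 − (-1.881)·16.1)/2.464 = 9.239.
Then σ = (x₂ − x₁)/(z₂ − z₁) = (16.1 − -12.9)/2.464 = 11.771.

μ = 9.239, σ = 11.771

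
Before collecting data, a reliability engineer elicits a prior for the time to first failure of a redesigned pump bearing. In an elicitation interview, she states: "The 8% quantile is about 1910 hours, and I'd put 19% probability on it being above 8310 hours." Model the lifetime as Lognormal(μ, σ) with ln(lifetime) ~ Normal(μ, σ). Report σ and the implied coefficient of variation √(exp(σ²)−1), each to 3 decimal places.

If T ~ Lognormal(μ,σ) then ln T ~ Normal(μ,σ), so the p-quantile of ln T is μ + z_p·σ.
ln(1910) = 7.555 and ln(8310) = 9.025; z_{0.08} = -1.405, z_{0.81} = 0.8779.
σ = (9.025 − 7.555)/(0.8779 − (-1.405)) = 0.644.
μ = 7.555 − (-1.405)·0.644 = 8.460.
CV = √(exp(σ²)−1) = √(exp(0.4148)−1) = 0.717.

σ ≈ 0.644, CV ≈ 0.717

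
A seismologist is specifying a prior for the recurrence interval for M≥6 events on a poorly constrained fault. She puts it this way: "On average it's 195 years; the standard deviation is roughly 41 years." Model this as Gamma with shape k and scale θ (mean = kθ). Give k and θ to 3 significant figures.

For Gamma(k, scale θ): mean = kθ, variance = kθ², so CV = 1/√k.
CV = SD/mean = 41/195 = 0.2103, hence k = 1/CV² = 22.6.
Then θ = mean/k = 195/22.6 = 8.62.

k ≈ 22.6, θ ≈ 8.62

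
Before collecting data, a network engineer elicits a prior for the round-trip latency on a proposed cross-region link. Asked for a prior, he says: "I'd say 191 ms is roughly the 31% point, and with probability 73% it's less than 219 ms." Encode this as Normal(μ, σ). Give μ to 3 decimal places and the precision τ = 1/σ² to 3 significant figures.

For Normal(μ,σ), the p-quantile is μ + z_p·σ. Here z_{0.31} = -0.4959, z_{0.73} = 0.6128.
So 191 = μ − 0.4959σ and 219 = μ + 0.6128σ.
Subtracting: σ = (219 − 191)/(0.6128 − (-0.4959)) = 25.256.
Then μ = 191 − (-0.4959)·25.256 = 203.523.
Precision τ = 1/σ² = 1/25.26² = 0.00157.

μ = 203.523, τ = 0.00157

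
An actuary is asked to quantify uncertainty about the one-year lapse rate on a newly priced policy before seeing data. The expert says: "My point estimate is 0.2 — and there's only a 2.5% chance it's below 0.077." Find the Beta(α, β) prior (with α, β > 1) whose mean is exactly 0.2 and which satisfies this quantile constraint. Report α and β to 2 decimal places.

α ≈ 5.63, β ≈ 22.54

With mean 0.2 fixed, write α = 0.2s, β = 0.8s where s = α+β.
Need P(θ < 0.077) = 0.025 under Beta(0.2s, 0.8s). Normal approximation: (q−m)/√(m(1−m)/s) ≈ z_{0.025} = -1.96, so s ≈ 0.2·0.8·(-1.96)²/(0.077−0.2)² = 40.6.
At s = 40.6: P(θ<0.077) ≈ 0.008. Adjusting to match 0.025 gives s ≈ 28.17.
So α = 0.2·28.17 ≈ 5.63, β = 0.8·28.17 ≈ 22.54.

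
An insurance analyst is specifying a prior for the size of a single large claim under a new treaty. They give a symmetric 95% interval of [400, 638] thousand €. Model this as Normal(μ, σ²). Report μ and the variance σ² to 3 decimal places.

A symmetric 95% interval runs μ ± z·σ with z = 1.96.
Half-width = 119, so σ = 119/1.96 = 60.7154 and σ² = 3686.360.
μ is the interval midpoint, 519.000.

μ = 519.000, σ² = 3686.360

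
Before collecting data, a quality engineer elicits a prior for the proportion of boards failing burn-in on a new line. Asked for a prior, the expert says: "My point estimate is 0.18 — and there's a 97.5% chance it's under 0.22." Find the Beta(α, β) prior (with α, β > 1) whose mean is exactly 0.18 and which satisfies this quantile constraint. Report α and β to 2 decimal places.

With mean 0.18 fixed, write α = 0.18s, β = 0.82s where s = α+β.
Need P(θ < 0.22) = 0.975 under Beta(0.18s, 0.82s). Normal approximation: (q−m)/√(m(1−m)/s) ≈ z_{0.975} = 1.96, so s ≈ 0.18·0.82·(1.96)²/(0.22−0.18)² = 354.4.
At s = 354.4: P(θ<0.22) ≈ 0.971. Adjusting to match 0.975 gives s ≈ 382.31.
So α = 0.18·382.31 ≈ 68.82, β = 0.82·382.31 ≈ 313.49.

α ≈ 68.82, β ≈ 313.49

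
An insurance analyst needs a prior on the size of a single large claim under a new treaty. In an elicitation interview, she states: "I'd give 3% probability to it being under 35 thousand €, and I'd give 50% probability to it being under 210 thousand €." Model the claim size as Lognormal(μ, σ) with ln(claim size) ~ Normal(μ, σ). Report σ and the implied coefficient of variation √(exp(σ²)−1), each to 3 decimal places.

If T ~ Lognormal(μ,σ) then ln T ~ Normal(μ,σ), so the p-quantile of ln T is μ + z_p·σ.
ln(35) = 3.555 and ln(210) = 5.347; z_{0.03} = -1.881, z_{0.5} = 0.
σ = (5.347 − 3.555)/(0 − (-1.881)) = 0.953.
μ = 3.555 − (-1.881)·0.953 = 5.347.
CV = √(exp(σ²)−1) = √(exp(0.9076)−1) = 1.216.

σ ≈ 0.953, CV ≈ 1.216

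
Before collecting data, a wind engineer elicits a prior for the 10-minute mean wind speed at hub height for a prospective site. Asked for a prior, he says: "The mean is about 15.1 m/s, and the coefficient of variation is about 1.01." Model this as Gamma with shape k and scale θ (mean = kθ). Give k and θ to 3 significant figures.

For Gamma(k, scale θ): mean = kθ, variance = kθ², so CV = 1/√k.
CV = 1.01, hence k = 1/CV² = 0.98.
Then θ = mean/k = 15.1/0.98 = 15.4.

k ≈ 0.98, θ ≈ 15.4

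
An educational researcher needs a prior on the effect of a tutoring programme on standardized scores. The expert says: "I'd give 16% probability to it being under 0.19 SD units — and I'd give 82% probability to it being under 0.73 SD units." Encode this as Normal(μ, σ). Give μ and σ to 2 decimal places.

The p-quantile of Normal(μ,σ) is μ + z_p·σ, with z_{0.16} = -0.9945 and z_{0.82} = 0.9154.
Eliminate σ: μ = (z₂·x₁ − z₁·x₂)/(z₂ − z₁) = (0.9154·0.19 − (-0.9945)·0.73)/1.91 = 0.47.
Then σ = (x₂ − x₁)/(z₂ − z₁) = (0.73 − 0.19)/1.91 = 0.28.

μ = 0.47, σ = 0.28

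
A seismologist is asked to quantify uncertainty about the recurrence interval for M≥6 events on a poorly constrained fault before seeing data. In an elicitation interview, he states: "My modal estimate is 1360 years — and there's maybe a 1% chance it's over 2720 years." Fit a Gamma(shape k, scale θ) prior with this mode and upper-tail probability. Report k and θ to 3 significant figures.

k ≈ 11.2, θ ≈ 133

Gamma(k,θ) with k>1 has mode (k−1)θ, so θ = 1360/(k−1).
Need P(X < 2720) = 0.99 with θ tied to k this way. Start at k = 2, θ = 1360: P(X<2720) ≈ 0.594.
Too low — raise k to concentrate. Iterating converges to k ≈ 11.2.
Then θ = 1360/(11.2−1) ≈ 133.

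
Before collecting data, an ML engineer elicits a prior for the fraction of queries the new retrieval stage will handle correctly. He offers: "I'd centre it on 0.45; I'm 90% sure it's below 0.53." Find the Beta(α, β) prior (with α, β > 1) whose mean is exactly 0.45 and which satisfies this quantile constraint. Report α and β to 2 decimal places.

α ≈ 28.68, β ≈ 35.05

With mean 0.45 fixed, write α = 0.45s, β = 0.55s where s = α+β.
Need P(θ < 0.53) = 0.9 under Beta(0.45s, 0.55s). Normal approximation: (q−m)/√(m(1−m)/s) ≈ z_{0.9} = 1.28, so s ≈ 0.45·0.55·(1.28)²/(0.53−0.45)² = 63.5.
At s = 63.5: P(θ<0.53) ≈ 0.900. Adjusting to match 0.9 gives s ≈ 63.72.
So α = 0.45·63.72 ≈ 28.68, β = 0.55·63.72 ≈ 35.05.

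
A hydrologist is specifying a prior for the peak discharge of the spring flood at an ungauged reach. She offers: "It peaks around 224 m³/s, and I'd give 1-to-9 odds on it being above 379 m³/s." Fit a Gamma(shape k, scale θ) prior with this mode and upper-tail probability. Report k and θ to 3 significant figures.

k ≈ 7.84, θ ≈ 32.7

Gamma(k,θ) with k>1 has mode (k−1)θ, so θ = 224/(k−1).
Need P(X < 379) = 0.9 with θ tied to k this way. Start at k = 2, θ = 224: P(X<379) ≈ 0.504.
Too low — raise k to concentrate. Iterating converges to k ≈ 7.84.
Then θ = 224/(7.84−1) ≈ 32.7.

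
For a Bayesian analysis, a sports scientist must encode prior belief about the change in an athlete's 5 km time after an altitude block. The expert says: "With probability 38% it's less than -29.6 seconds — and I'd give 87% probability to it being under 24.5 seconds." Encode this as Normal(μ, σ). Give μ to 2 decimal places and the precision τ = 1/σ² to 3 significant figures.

μ = -18.06, τ = 0.000701

For Normal(μ,σ), the p-quantile is μ + z_p·σ. Here z_{0.38} = -0.3055, z_{0.87} = 1.126.
So -29.6 = μ − 0.3055σ and 24.5 = μ + 1.126σ.
Subtracting: σ = (24.5 − -29.6)/(1.126 − (-0.3055)) = 37.78.
Then μ = -29.6 − (-0.3055)·37.78 = -18.06.
Precision τ = 1/σ² = 1/37.78² = 0.000701.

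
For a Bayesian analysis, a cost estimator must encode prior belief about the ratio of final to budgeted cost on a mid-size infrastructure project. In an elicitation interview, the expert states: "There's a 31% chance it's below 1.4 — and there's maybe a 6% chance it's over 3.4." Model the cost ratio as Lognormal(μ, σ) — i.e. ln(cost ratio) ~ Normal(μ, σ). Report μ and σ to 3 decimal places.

μ ≈ 0.551, σ ≈ 0.433

If T ~ Lognormal(μ,σ) then ln T ~ Normal(μ,σ), so the p-quantile of ln T is μ + z_p·σ.
ln(1.4) = 0.3365 and ln(3.4) = 1.224; z_{0.31} = -0.4959, z_{0.94} = 1.555.
σ = (1.224 − 0.3365)/(1.555 − (-0.4959)) = 0.433.
μ = 0.3365 − (-0.4959)·0.433 = 0.551.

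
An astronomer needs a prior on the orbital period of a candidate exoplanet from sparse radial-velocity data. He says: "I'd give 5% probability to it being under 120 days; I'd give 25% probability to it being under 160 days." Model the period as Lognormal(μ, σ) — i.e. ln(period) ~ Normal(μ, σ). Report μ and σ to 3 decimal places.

If T ~ Lognormal(μ,σ) then ln T ~ Normal(μ,σ), so the p-quantile of ln T is μ + z_p·σ.
ln(120) = 4.787 and ln(160) = 5.075; z_{0.05} = -1.645, z_{0.25} = -0.6745.
σ = (5.075 − 4.787)/(-0.6745 − (-1.645)) = 0.296.
μ = 4.787 − (-1.645)·0.296 = 5.275.

μ ≈ 5.275, σ ≈ 0.296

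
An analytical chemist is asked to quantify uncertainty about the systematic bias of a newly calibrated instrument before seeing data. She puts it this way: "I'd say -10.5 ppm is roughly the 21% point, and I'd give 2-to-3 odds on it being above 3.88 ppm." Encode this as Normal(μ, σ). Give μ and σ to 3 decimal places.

μ = 0.442, σ = 13.569

The p-quantile of Normal(μ,σ) is μ + z_p·σ, with z_{0.21} = -0.8064 and z_{0.6} = 0.2533.
Eliminate σ: μ = (z₂·x₁ − z₁·x₂)/(z₂ − z₁) = (0.2533·-10.5 − (-0.8064)·3.88)/1.06 = 0.442.
Then σ = (x₂ − x₁)/(z₂ − z₁) = (3.88 − -10.5)/1.06 = 13.569.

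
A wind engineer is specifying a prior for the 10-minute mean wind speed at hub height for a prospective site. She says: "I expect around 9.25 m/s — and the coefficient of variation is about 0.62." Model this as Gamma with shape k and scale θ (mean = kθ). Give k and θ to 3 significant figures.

k ≈ 2.6, θ ≈ 3.56

For Gamma(k, scale θ): mean = kθ, variance = kθ², so CV = 1/√k.
CV = 0.62, hence k = 1/CV² = 2.6.
Then θ = mean/k = 9.25/2.6 = 3.56.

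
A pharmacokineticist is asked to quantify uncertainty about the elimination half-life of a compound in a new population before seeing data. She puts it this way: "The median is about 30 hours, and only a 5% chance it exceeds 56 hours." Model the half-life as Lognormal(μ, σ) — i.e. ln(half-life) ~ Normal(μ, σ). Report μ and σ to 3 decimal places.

If T ~ Lognormal(μ,σ) then ln T ~ Normal(μ,σ), so the p-quantile of ln T is μ + z_p·σ.
ln(30) = 3.401 and ln(56) = 4.025; z_{0.5} = 0, z_{0.95} = 1.645.
σ = (4.025 − 3.401)/(1.645 − (0)) = 0.379.
μ = 3.401 − (0)·0.379 = 3.401.

μ ≈ 3.401, σ ≈ 0.379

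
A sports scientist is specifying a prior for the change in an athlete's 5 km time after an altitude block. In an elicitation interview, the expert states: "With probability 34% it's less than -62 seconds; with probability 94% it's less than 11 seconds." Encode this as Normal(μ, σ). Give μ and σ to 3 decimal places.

For Normal(μ,σ), the p-quantile is μ + z_p·σ. Here z_{0.34} = -0.4125, z_{0.94} = 1.555.
So -62 = μ − 0.4125σ and 11 = μ + 1.555σ.
Subtracting: σ = (11 − -62)/(1.555 − (-0.4125)) = 37.108.
Then μ = -62 − (-0.4125)·37.108 = -46.694.

μ = -46.694, σ = 37.108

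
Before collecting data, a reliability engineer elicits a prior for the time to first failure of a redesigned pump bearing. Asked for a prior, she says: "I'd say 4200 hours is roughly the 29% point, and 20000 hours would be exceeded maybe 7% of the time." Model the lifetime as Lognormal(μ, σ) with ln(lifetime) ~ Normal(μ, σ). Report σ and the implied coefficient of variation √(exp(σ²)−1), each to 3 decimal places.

If T ~ Lognormal(μ,σ) then ln T ~ Normal(μ,σ), so the p-quantile of ln T is μ + z_p·σ.
ln(4200) = 8.343 and ln(20000) = 9.903; z_{0.29} = -0.5534, z_{0.93} = 1.476.
σ = (9.903 − 8.343)/(1.476 − (-0.5534)) = 0.769.
μ = 8.343 − (-0.5534)·0.769 = 8.768.
CV = √(exp(σ²)−1) = √(exp(0.5915)−1) = 0.898.

σ ≈ 0.769, CV ≈ 0.898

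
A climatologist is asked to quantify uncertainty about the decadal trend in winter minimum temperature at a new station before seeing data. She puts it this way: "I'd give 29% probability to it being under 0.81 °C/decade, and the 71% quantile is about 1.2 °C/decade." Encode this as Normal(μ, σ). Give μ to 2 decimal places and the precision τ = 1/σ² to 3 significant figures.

For Normal(μ,σ), the p-quantile is μ + z_p·σ. Here z_{0.29} = -0.5534, z_{0.71} = 0.5534.
So 0.81 = μ − 0.5534σ and 1.2 = μ + 0.5534σ.
Subtracting: σ = (1.2 − 0.81)/(0.5534 − (-0.5534)) = 0.35.
Then μ = 0.81 − (-0.5534)·0.35 = 1.01.
Precision τ = 1/σ² = 1/0.3524² = 8.05.

μ = 1.01, τ = 8.05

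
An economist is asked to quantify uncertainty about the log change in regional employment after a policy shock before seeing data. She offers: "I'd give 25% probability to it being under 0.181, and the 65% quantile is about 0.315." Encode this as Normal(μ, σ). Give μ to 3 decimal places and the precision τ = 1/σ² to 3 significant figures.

μ = 0.266, τ = 62.6

For Normal(μ,σ), the p-quantile is μ + z_p·σ. Here z_{0.25} = -0.6745, z_{0.65} = 0.3853.
So 0.181 = μ − 0.6745σ and 0.315 = μ + 0.3853σ.
Subtracting: σ = (0.315 − 0.181)/(0.3853 − (-0.6745)) = 0.126.
Then μ = 0.181 − (-0.6745)·0.126 = 0.266.
Precision τ = 1/σ² = 1/0.1264² = 62.6.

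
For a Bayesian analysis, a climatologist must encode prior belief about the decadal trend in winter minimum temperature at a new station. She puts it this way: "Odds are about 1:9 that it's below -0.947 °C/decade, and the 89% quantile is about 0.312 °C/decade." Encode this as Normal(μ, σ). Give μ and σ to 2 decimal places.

μ = -0.30, σ = 0.50

The p-quantile of Normal(μ,σ) is μ + z_p·σ, with z_{0.1} = -1.282 and z_{0.89} = 1.227.
Eliminate σ: μ = (z₂·x₁ − z₁·x₂)/(z₂ − z₁) = (1.227·-0.947 − (-1.282)·0.312)/2.508 = -0.30.
Then σ = (x₂ − x₁)/(z₂ − z₁) = (0.312 − -0.947)/2.508 = 0.50.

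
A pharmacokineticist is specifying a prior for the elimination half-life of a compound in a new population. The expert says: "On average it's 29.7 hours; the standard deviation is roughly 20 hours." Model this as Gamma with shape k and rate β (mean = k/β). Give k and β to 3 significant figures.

k ≈ 2.21, β ≈ 0.0742

For Gamma(k, rate β): mean = k/β, variance = k/β², so CV = 1/√k.
CV = SD/mean = 20/29.7 = 0.6734, hence k = 1/CV² = 2.21.
Then β = k/mean = 2.21/29.7 = 0.0742.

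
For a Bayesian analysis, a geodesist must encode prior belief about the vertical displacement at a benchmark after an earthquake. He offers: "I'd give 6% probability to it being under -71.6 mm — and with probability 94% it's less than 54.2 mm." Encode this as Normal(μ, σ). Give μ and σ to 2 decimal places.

The p-quantile of Normal(μ,σ) is μ + z_p·σ, with z_{0.06} = -1.555 and z_{0.94} = 1.555.
Eliminate σ: μ = (z₂·x₁ − z₁·x₂)/(z₂ − z₁) = (1.555·-71.6 − (-1.555)·54.2)/3.11 = -8.70.
Then σ = (x₂ − x₁)/(z₂ − z₁) = (54.2 − -71.6)/3.11 = 40.46.

μ = -8.70, σ = 40.46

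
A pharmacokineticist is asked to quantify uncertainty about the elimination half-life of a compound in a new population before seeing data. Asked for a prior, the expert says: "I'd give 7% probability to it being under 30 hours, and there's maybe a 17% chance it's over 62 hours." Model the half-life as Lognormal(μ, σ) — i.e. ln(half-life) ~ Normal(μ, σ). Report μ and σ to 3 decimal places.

μ ≈ 3.842, σ ≈ 0.299

If T ~ Lognormal(μ,σ) then ln T ~ Normal(μ,σ), so the p-quantile of ln T is μ + z_p·σ.
ln(30) = 3.401 and ln(62) = 4.127; z_{0.07} = -1.476, z_{0.83} = 0.9542.
σ = (4.127 − 3.401)/(0.9542 − (-1.476)) = 0.299.
μ = 3.401 − (-1.476)·0.299 = 3.842.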